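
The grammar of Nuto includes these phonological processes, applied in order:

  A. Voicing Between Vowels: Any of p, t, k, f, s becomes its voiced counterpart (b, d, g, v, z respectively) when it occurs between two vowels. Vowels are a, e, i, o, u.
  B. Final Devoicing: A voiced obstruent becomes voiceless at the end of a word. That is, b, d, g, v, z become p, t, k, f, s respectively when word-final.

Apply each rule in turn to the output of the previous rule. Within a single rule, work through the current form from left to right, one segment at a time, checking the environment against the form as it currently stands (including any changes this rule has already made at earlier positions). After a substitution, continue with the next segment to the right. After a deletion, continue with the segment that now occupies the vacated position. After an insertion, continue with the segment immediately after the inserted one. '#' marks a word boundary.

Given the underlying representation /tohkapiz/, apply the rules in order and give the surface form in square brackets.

A Voicing Between Vowels: [tohkapiz] → [tohkabiz]
B Final Devoicing: [tohkabiz] → [tohkabis]

[tohkabis]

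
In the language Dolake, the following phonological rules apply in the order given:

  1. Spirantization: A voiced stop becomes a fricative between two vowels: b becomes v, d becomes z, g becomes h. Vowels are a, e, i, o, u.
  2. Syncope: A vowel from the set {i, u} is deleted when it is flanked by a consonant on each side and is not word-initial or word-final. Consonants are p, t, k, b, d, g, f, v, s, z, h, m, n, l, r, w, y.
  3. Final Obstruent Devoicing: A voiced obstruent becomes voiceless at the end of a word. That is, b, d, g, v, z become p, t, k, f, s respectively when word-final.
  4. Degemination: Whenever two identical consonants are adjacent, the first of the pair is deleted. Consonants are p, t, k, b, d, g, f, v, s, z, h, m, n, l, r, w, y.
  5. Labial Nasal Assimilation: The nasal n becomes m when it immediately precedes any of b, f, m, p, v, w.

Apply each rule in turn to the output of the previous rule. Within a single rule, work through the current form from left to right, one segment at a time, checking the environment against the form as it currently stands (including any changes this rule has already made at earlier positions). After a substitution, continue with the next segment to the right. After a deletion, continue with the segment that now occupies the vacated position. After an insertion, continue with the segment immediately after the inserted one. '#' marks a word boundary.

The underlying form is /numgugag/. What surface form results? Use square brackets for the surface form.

[mmghak]

1 Spirantization: [numgugag] → [numguhag]
2 Syncope: [numguhag] → [nmghag]
3 Final Obstruent Devoicing: [nmghag] → [nmghak]
4 Degemination: no change — [nmghak]
5 Labial Nasal Assimilation: [nmghak] → [mmghak]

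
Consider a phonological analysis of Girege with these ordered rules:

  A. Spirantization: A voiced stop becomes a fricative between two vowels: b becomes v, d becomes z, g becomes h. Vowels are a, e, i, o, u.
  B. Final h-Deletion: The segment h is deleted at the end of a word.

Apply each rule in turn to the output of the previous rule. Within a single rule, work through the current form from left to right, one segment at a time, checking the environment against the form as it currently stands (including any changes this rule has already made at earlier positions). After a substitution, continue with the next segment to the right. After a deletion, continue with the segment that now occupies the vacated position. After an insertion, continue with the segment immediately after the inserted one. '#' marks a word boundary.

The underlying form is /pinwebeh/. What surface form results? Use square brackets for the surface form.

A Spirantization: [pinwebeh] → [pinweveh]
B Final h-Deletion: [pinweveh] → [pinweve]

[pinweve]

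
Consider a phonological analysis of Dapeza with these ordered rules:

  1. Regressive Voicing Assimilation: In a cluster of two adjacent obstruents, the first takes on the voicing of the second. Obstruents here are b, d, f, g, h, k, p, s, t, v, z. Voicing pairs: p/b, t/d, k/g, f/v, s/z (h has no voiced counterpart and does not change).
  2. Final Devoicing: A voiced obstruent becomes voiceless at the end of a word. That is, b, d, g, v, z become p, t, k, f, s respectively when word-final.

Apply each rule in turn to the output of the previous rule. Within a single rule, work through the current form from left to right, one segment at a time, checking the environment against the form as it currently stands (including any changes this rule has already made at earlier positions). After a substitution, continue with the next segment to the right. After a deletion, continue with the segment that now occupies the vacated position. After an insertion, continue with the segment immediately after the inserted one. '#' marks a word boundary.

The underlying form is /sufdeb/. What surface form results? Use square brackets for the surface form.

1 Regressive Voicing Assimilation: [sufdeb] → [suvdeb]
2 Final Devoicing: [suvdeb] → [suvdep]

[suvdep]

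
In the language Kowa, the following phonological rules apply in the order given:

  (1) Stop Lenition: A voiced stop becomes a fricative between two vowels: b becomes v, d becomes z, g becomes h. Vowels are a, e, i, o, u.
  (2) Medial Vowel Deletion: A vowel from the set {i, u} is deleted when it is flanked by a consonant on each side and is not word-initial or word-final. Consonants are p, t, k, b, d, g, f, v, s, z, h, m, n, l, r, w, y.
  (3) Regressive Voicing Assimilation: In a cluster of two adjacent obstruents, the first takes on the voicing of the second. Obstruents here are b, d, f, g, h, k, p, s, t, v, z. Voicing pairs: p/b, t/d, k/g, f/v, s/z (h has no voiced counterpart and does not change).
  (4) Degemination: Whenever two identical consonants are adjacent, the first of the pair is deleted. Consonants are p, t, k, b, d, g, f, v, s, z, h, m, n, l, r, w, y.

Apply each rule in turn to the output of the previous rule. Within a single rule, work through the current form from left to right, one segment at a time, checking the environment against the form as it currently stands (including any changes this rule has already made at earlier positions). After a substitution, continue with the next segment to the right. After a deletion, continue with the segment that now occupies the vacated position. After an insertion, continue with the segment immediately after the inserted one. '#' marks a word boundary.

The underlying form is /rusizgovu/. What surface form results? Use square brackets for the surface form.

[rzgovu]

(1) Stop Lenition: no change — [rusizgovu]
(2) Medial Vowel Deletion: [rusizgovu] → [rszgovu]
(3) Regressive Voicing Assimilation: [rszgovu] → [rzzgovu]
(4) Degemination: [rzzgovu] → [rzgovu]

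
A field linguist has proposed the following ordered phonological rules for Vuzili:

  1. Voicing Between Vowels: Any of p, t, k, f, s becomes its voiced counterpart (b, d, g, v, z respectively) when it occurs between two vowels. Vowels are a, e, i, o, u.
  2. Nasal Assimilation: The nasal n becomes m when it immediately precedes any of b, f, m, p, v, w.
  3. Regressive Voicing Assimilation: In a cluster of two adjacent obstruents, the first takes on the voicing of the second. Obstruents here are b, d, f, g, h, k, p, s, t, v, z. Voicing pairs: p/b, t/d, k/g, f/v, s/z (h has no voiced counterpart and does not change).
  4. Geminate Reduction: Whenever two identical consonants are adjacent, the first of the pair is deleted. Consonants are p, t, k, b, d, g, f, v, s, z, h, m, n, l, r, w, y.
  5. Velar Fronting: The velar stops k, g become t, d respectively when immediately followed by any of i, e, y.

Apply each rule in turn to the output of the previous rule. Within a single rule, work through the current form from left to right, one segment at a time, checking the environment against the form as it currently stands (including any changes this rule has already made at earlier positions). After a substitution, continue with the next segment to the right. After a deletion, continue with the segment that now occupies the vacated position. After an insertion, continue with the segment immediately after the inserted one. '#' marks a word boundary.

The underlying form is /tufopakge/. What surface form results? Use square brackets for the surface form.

1 Voicing Between Vowels: [tufopakge] → [tuvobakge]
2 Nasal Assimilation: no change — [tuvobakge]
3 Regressive Voicing Assimilation: [tuvobakge] → [tuvobagge]
4 Geminate Reduction: [tuvobagge] → [tuvobage]
5 Velar Fronting: [tuvobage] → [tuvobade]

[tuvobade]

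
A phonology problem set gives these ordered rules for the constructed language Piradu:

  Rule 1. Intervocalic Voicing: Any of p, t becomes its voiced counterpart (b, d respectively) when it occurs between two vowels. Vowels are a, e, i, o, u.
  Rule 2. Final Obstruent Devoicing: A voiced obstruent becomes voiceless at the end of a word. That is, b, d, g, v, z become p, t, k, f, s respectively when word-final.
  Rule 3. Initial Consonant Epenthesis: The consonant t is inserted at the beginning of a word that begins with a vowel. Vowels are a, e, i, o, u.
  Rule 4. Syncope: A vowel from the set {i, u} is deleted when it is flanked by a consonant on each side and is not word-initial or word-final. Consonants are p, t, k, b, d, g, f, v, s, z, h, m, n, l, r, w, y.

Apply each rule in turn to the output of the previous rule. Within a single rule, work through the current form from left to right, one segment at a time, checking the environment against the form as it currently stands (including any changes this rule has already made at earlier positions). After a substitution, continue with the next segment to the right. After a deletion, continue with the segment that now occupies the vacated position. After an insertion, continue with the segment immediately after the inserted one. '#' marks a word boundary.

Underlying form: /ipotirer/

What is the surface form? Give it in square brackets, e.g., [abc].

Rule 1 Intervocalic Voicing: [ipotirer] → [ibodirer]
Rule 2 Final Obstruent Devoicing: no change — [ibodirer]
Rule 3 Initial Consonant Epenthesis: [ibodirer] → [tibodirer]
Rule 4 Syncope: [tibodirer] → [tbodrer]

[tbodrer]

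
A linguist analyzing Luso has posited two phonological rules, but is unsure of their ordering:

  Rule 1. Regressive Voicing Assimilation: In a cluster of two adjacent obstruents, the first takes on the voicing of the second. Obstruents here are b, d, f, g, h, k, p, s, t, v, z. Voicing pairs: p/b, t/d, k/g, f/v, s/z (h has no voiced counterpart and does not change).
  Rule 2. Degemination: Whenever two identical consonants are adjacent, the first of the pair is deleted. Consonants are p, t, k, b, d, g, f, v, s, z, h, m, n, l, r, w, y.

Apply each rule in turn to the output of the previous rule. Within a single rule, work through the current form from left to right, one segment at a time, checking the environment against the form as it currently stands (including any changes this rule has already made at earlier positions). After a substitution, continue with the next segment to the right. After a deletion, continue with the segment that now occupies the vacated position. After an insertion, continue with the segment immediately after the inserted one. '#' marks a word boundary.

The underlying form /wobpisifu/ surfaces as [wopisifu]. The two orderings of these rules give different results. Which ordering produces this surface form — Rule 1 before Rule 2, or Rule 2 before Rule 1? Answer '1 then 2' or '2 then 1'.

1 then 2

Order 1 then 2:
  1 Regressive Voicing Assimilation: [wobpisifu] → [woppisifu]
  2 Degemination: [woppisifu] → [wopisifu]
  result: [wopisifu]
Order 2 then 1:
  2 Degemination: no change — [wobpisifu]
  1 Regressive Voicing Assimilation: [wobpisifu] → [woppisifu]
  result: [woppisifu]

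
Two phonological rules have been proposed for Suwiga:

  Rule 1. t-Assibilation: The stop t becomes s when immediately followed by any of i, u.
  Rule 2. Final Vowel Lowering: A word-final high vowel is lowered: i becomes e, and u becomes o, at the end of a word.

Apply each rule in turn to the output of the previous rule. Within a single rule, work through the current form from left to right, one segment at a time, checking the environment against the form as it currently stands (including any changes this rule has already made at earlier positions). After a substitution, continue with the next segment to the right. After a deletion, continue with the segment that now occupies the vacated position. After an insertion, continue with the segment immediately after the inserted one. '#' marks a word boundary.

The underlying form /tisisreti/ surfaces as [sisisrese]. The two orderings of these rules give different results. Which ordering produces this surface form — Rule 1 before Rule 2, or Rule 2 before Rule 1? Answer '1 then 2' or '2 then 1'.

1 then 2

Order 1 then 2:
  1 t-Assibilation: [tisisreti] → [sisisresi]
  2 Final Vowel Lowering: [sisisresi] → [sisisrese]
  result: [sisisrese]
Order 2 then 1:
  2 Final Vowel Lowering: [tisisreti] → [tisisrete]
  1 t-Assibilation: [tisisrete] → [sisisrete]
  result: [sisisrete]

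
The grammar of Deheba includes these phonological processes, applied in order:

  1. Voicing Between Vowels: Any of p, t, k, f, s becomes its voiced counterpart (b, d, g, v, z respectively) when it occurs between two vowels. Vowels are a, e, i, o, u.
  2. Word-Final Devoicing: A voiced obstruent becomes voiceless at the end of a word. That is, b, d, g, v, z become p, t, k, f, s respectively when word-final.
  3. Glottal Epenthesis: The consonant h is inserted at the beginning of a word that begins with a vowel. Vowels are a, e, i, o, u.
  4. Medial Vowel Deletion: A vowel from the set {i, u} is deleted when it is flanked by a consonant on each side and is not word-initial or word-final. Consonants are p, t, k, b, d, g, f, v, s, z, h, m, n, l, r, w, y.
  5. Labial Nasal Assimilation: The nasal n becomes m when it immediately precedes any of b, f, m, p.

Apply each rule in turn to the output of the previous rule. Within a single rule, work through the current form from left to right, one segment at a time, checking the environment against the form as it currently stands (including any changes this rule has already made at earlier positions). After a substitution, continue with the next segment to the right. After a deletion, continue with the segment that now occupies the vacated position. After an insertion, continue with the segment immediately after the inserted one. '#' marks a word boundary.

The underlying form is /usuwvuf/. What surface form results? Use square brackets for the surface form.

1 Voicing Between Vowels: [usuwvuf] → [uzuwvuf]
2 Word-Final Devoicing: no change — [uzuwvuf]
3 Glottal Epenthesis: [uzuwvuf] → [huzuwvuf]
4 Medial Vowel Deletion: [huzuwvuf] → [hzwvf]
5 Labial Nasal Assimilation: no change — [hzwvf]

[hzwvf]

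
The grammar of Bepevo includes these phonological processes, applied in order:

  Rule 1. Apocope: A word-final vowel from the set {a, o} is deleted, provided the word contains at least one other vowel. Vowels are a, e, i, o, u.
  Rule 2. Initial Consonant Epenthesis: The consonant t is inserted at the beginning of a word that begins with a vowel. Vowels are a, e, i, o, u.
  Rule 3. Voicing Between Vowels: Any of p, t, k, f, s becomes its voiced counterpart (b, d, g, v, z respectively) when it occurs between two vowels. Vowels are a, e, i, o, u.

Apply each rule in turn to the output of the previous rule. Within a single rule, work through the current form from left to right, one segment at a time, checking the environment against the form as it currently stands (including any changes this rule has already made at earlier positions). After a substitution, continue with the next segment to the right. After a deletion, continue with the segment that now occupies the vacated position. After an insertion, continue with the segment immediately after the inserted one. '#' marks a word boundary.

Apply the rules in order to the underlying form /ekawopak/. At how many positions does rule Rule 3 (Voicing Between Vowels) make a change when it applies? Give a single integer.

Rule 1 Apocope: no change — [ekawopak]
Rule 2 Initial Consonant Epenthesis: [ekawopak] → [tekawopak]
Rule 3 Voicing Between Vowels: [tekawopak] → [tegawobak]
Rule Rule 3 changed 2 position(s).

2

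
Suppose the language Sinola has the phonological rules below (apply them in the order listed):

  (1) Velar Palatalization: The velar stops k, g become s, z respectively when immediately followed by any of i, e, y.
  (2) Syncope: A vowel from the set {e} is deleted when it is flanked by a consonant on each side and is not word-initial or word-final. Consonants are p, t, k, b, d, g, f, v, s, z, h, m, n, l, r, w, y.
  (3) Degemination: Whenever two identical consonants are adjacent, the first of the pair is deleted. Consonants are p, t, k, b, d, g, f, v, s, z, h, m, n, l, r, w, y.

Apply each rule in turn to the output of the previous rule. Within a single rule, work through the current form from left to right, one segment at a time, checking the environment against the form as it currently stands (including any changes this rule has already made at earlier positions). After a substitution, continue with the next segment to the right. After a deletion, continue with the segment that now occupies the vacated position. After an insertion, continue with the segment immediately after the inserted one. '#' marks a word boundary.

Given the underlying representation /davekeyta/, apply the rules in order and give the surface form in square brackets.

(1) Velar Palatalization: [davekeyta] → [daveseyta]
(2) Syncope: [daveseyta] → [davsyta]
(3) Degemination: no change — [davsyta]

[davsyta]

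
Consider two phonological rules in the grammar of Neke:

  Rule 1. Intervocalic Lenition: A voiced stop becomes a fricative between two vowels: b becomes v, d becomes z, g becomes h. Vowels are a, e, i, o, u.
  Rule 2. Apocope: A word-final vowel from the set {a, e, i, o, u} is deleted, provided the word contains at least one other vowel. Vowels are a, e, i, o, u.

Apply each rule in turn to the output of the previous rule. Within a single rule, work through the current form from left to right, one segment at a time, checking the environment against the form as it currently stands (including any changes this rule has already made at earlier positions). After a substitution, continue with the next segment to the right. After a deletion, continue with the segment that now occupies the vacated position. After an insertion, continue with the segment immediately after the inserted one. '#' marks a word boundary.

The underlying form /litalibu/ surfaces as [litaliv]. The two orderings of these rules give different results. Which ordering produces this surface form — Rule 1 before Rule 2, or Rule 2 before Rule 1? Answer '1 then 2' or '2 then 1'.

1 then 2

Order 1 then 2:
  1 Intervocalic Lenition: [litalibu] → [litalivu]
  2 Apocope: [litalivu] → [litaliv]
  result: [litaliv]
Order 2 then 1:
  2 Apocope: [litalibu] → [litalib]
  1 Intervocalic Lenition: no change — [litalib]
  result: [litalib]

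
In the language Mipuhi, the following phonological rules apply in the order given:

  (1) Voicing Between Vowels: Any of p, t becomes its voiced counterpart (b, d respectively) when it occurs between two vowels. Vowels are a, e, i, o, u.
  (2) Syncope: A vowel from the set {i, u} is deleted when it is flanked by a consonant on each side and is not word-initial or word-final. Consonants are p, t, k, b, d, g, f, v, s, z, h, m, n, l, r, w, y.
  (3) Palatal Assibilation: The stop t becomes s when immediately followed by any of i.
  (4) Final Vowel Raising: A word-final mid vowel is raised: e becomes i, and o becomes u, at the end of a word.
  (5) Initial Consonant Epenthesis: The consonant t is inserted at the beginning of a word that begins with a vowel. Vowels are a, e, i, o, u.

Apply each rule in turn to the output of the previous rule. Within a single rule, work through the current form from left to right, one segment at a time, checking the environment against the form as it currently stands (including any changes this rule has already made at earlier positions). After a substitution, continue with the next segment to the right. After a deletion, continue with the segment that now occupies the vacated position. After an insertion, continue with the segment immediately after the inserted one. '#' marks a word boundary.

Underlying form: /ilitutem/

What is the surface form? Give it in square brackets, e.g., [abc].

(1) Voicing Between Vowels: [ilitutem] → [ilidudem]
(2) Syncope: [ilidudem] → [ilddem]
(3) Palatal Assibilation: no change — [ilddem]
(4) Final Vowel Raising: no change — [ilddem]
(5) Initial Consonant Epenthesis: [ilddem] → [tilddem]

[tilddem]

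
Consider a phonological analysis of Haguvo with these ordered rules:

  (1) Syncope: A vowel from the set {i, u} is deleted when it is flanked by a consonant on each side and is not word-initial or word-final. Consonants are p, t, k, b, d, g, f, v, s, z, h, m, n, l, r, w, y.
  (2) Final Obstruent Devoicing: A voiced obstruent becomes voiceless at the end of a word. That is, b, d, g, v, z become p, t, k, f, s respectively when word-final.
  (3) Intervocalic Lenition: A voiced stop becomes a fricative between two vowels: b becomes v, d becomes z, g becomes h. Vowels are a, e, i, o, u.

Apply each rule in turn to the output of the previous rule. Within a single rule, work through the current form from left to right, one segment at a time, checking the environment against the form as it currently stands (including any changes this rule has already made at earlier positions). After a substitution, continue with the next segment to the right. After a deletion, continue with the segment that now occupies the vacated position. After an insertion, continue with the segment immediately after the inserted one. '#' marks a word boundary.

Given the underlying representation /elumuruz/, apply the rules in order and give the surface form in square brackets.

[elmrs]

(1) Syncope: [elumuruz] → [elmrz]
(2) Final Obstruent Devoicing: [elmrz] → [elmrs]
(3) Intervocalic Lenition: no change — [elmrs]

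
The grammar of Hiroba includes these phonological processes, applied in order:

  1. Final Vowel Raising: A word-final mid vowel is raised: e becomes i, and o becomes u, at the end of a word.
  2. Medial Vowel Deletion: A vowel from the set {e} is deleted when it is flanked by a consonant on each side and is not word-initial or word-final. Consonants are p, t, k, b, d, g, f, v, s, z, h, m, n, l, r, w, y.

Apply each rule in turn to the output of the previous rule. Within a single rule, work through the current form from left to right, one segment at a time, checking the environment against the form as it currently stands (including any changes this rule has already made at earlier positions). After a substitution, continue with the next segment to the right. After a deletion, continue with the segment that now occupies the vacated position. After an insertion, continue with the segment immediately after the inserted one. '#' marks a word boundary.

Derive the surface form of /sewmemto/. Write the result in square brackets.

1 Final Vowel Raising: [sewmemto] → [sewmemtu]
2 Medial Vowel Deletion: [sewmemtu] → [swmmtu]

[swmmtu]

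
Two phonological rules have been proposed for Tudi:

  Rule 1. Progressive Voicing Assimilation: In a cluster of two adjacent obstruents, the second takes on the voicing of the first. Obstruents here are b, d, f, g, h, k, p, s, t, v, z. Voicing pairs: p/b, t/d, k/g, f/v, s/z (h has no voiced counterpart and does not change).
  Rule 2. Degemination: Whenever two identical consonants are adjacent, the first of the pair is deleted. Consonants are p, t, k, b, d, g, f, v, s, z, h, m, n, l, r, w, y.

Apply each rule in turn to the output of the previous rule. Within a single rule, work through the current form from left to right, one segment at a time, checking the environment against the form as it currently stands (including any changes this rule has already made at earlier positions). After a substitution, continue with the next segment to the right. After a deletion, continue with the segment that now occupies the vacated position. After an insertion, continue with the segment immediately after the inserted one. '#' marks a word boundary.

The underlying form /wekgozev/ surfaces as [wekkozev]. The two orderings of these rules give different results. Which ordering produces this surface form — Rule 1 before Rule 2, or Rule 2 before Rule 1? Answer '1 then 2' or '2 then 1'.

2 then 1

Order 1 then 2:
  1 Progressive Voicing Assimilation: [wekgozev] → [wekkozev]
  2 Degemination: [wekkozev] → [wekozev]
  result: [wekozev]
Order 2 then 1:
  2 Degemination: no change — [wekgozev]
  1 Progressive Voicing Assimilation: [wekgozev] → [wekkozev]
  result: [wekkozev]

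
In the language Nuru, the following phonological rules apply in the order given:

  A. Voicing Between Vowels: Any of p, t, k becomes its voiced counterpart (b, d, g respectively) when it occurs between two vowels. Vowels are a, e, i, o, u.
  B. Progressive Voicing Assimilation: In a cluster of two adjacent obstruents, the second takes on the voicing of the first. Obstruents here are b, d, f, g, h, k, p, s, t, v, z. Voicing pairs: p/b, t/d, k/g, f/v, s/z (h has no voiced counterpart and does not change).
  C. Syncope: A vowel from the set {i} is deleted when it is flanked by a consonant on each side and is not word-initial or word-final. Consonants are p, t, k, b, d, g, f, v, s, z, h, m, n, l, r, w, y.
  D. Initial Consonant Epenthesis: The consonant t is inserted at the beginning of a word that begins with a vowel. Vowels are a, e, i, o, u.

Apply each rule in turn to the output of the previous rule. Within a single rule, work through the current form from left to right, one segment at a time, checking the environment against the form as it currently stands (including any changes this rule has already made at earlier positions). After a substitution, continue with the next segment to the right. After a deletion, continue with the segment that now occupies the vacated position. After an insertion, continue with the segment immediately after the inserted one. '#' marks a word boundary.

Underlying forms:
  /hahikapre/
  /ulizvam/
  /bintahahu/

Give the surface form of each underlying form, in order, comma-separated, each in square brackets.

/hahikapre/:
  A Voicing Between Vowels: [hahikapre] → [hahigapre]
  B Progressive Voicing Assimilation: no change — [hahigapre]
  C Syncope: [hahigapre] → [hahgapre]
  D Initial Consonant Epenthesis: no change — [hahgapre]
/ulizvam/:
  A Voicing Between Vowels: no change — [ulizvam]
  B Progressive Voicing Assimilation: no change — [ulizvam]
  C Syncope: [ulizvam] → [ulzvam]
  D Initial Consonant Epenthesis: [ulzvam] → [tulzvam]
/bintahahu/:
  A Voicing Between Vowels: no change — [bintahahu]
  B Progressive Voicing Assimilation: no change — [bintahahu]
  C Syncope: [bintahahu] → [bntahahu]
  D Initial Consonant Epenthesis: no change — [bntahahu]

[hahgapre], [tulzvam], [bntahahu]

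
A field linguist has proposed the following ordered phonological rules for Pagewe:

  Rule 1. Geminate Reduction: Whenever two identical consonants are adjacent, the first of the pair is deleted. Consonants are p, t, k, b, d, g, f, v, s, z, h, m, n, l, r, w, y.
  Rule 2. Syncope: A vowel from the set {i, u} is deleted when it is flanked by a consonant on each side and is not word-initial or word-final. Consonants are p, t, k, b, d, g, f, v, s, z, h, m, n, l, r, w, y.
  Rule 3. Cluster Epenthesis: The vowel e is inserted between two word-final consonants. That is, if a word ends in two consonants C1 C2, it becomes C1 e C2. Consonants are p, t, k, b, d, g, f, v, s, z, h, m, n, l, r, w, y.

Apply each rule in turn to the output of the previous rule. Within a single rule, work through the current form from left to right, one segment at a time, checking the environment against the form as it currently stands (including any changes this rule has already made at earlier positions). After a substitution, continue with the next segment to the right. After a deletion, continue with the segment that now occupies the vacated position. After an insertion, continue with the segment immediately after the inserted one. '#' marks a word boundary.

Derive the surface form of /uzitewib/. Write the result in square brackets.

Rule 1 Geminate Reduction: no change — [uzitewib]
Rule 2 Syncope: [uzitewib] → [uztewb]
Rule 3 Cluster Epenthesis: [uztewb] → [uzteweb]

[uzteweb]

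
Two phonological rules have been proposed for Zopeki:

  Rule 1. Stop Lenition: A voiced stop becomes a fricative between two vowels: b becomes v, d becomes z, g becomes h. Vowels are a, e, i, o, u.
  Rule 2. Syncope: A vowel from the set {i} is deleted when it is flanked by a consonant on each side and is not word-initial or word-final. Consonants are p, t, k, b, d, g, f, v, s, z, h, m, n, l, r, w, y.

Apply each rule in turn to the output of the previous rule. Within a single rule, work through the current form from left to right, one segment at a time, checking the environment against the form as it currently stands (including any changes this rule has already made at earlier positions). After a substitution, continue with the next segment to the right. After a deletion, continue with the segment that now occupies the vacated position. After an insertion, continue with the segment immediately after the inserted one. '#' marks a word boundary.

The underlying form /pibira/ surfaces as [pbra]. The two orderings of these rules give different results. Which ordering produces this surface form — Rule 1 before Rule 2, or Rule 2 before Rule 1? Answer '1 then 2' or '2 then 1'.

Order 1 then 2:
  1 Stop Lenition: [pibira] → [pivira]
  2 Syncope: [pivira] → [pvra]
  result: [pvra]
Order 2 then 1:
  2 Syncope: [pibira] → [pbra]
  1 Stop Lenition: no change — [pbra]
  result: [pbra]

2 then 1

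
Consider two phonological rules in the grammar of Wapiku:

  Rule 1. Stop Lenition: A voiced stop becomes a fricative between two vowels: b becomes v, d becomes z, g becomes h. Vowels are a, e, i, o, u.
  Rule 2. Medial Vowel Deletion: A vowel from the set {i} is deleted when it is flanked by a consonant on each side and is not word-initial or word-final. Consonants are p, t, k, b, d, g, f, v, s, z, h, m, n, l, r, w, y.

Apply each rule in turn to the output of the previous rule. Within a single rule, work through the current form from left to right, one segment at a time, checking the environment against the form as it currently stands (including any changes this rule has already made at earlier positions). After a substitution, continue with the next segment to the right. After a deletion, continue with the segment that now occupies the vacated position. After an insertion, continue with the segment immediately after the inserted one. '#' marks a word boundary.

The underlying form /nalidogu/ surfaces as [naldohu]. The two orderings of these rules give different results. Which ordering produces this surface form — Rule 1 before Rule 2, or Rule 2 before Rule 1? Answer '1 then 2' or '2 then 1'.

Order 1 then 2:
  1 Stop Lenition: [nalidogu] → [nalizohu]
  2 Medial Vowel Deletion: [nalizohu] → [nalzohu]
  result: [nalzohu]
Order 2 then 1:
  2 Medial Vowel Deletion: [nalidogu] → [naldogu]
  1 Stop Lenition: [naldogu] → [naldohu]
  result: [naldohu]

2 then 1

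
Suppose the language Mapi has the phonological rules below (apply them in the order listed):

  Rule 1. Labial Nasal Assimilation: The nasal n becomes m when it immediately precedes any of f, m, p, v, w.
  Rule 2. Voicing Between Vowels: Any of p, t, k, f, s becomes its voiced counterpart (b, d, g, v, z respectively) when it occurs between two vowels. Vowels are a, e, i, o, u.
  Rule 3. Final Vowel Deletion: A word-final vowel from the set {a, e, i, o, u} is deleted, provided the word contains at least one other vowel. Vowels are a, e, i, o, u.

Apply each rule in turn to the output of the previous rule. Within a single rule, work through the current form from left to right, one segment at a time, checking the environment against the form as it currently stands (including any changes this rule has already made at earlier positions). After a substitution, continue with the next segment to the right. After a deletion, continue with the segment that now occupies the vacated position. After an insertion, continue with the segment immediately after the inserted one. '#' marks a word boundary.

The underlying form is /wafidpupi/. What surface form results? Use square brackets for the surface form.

Rule 1 Labial Nasal Assimilation: no change — [wafidpupi]
Rule 2 Voicing Between Vowels: [wafidpupi] → [wavidpubi]
Rule 3 Final Vowel Deletion: [wavidpubi] → [wavidpub]

[wavidpub]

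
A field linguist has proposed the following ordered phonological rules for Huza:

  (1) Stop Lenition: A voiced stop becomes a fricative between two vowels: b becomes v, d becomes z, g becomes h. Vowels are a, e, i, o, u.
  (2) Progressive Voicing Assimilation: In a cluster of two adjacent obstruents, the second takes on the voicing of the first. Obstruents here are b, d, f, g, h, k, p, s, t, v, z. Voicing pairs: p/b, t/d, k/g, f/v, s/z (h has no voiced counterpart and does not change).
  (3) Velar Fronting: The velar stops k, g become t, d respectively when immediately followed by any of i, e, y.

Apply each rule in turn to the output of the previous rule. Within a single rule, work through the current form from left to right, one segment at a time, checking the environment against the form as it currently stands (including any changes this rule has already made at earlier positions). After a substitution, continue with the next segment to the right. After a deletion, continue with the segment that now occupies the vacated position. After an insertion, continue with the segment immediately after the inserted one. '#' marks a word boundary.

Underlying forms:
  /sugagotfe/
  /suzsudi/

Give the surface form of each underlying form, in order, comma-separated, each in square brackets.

/sugagotfe/:
  (1) Stop Lenition: [sugagotfe] → [suhahotfe]
  (2) Progressive Voicing Assimilation: no change — [suhahotfe]
  (3) Velar Fronting: no change — [suhahotfe]
/suzsudi/:
  (1) Stop Lenition: [suzsudi] → [suzsuzi]
  (2) Progressive Voicing Assimilation: [suzsuzi] → [suzzuzi]
  (3) Velar Fronting: no change — [suzzuzi]

[suhahotfe], [suzzuzi]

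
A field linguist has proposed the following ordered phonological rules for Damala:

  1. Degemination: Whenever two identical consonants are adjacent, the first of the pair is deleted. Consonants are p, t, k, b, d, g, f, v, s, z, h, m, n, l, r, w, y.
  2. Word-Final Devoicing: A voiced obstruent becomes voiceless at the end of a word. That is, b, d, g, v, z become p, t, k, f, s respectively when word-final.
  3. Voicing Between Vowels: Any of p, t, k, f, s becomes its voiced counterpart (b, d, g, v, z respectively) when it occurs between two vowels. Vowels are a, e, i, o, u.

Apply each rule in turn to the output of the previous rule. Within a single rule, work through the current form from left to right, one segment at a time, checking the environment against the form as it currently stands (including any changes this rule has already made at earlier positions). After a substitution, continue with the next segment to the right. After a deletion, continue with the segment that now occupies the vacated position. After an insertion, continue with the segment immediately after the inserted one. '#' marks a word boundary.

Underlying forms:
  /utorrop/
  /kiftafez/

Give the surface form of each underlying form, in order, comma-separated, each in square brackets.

[udorop], [kiftaves]

/utorrop/:
  1 Degemination: [utorrop] → [utorop]
  2 Word-Final Devoicing: no change — [utorop]
  3 Voicing Between Vowels: [utorop] → [udorop]
/kiftafez/:
  1 Degemination: no change — [kiftafez]
  2 Word-Final Devoicing: [kiftafez] → [kiftafes]
  3 Voicing Between Vowels: [kiftafes] → [kiftaves]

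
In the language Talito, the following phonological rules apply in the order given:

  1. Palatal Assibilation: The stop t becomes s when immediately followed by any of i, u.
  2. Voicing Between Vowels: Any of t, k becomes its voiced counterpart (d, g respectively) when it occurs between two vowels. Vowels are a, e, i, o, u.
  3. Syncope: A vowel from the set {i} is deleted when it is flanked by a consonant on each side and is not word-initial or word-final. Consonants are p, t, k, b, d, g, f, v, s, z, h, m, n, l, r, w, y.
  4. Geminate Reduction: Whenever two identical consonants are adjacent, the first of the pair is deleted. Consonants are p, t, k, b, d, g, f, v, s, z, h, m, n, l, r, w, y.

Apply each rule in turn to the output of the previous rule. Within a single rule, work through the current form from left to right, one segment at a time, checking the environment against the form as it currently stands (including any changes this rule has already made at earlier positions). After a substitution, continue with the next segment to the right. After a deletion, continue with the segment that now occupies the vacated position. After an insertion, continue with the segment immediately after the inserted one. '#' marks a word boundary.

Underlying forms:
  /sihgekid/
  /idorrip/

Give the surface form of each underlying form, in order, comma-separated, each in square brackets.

[shgegd], [idorp]

/sihgekid/:
  1 Palatal Assibilation: no change — [sihgekid]
  2 Voicing Between Vowels: [sihgekid] → [sihgegid]
  3 Syncope: [sihgegid] → [shgegd]
  4 Geminate Reduction: no change — [shgegd]
/idorrip/:
  1 Palatal Assibilation: no change — [idorrip]
  2 Voicing Between Vowels: no change — [idorrip]
  3 Syncope: [idorrip] → [idorrp]
  4 Geminate Reduction: [idorrp] → [idorp]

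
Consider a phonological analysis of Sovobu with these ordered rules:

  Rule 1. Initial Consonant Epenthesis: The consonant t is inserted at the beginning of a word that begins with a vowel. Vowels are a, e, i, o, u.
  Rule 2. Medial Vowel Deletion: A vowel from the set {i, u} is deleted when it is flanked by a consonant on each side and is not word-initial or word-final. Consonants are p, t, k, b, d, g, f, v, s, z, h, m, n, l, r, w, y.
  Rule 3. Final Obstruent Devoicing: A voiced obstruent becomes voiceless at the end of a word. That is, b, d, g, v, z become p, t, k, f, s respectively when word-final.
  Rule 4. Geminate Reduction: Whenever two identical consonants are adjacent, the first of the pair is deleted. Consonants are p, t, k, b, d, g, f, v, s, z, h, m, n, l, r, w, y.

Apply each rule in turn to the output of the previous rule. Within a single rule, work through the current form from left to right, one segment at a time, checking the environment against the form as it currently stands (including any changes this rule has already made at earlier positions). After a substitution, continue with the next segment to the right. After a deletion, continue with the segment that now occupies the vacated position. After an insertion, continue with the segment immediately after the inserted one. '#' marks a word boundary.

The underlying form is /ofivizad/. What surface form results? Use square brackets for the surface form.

[tofvzat]

Rule 1 Initial Consonant Epenthesis: [ofivizad] → [tofivizad]
Rule 2 Medial Vowel Deletion: [tofivizad] → [tofvzad]
Rule 3 Final Obstruent Devoicing: [tofvzad] → [tofvzat]
Rule 4 Geminate Reduction: no change — [tofvzat]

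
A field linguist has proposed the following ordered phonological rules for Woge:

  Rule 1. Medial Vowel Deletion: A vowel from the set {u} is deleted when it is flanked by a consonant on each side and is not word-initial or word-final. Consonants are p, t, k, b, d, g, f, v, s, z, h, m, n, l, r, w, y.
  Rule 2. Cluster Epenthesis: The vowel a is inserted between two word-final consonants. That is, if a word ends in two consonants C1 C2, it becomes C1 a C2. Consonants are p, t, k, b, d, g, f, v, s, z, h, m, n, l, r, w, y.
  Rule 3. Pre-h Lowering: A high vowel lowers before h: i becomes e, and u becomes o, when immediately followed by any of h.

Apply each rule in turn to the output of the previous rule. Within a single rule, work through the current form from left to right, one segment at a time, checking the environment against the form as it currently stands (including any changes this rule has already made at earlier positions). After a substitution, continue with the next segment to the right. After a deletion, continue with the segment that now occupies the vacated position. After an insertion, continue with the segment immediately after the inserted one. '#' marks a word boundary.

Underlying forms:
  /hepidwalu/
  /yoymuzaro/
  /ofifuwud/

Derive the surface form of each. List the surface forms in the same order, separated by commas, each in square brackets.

/hepidwalu/:
  Rule 1 Medial Vowel Deletion: no change — [hepidwalu]
  Rule 2 Cluster Epenthesis: no change — [hepidwalu]
  Rule 3 Pre-h Lowering: no change — [hepidwalu]
/yoymuzaro/:
  Rule 1 Medial Vowel Deletion: [yoymuzaro] → [yoymzaro]
  Rule 2 Cluster Epenthesis: no change — [yoymzaro]
  Rule 3 Pre-h Lowering: no change — [yoymzaro]
/ofifuwud/:
  Rule 1 Medial Vowel Deletion: [ofifuwud] → [ofifwd]
  Rule 2 Cluster Epenthesis: [ofifwd] → [ofifwad]
  Rule 3 Pre-h Lowering: no change — [ofifwad]

[hepidwalu], [yoymzaro], [ofifwad]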